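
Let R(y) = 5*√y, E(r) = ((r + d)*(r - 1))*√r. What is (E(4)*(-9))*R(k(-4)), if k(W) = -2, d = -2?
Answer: -540*I*√2 ≈ -763.68*I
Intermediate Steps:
E(r) = √r*(-1 + r)*(-2 + r) (E(r) = ((r - 2)*(r - 1))*√r = ((-2 + r)*(-1 + r))*√r = ((-1 + r)*(-2 + r))*√r = √r*(-1 + r)*(-2 + r))
(E(4)*(-9))*R(k(-4)) = ((√4*(2 + 4² - 3*4))*(-9))*(5*√(-2)) = ((2*(2 + 16 - 12))*(-9))*(5*(I*√2)) = ((2*6)*(-9))*(5*I*√2) = (12*(-9))*(5*I*√2) = -540*I*√2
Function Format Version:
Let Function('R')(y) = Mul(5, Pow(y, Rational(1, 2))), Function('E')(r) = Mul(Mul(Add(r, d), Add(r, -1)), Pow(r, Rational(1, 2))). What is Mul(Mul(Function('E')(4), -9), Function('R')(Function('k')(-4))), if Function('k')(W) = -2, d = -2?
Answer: Mul(-540, I, Pow(2, Rational(1, 2))) ≈ Mul(-763.68, I)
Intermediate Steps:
Function('E')(r) = Mul(Pow(r, Rational(1, 2)), Add(-1, r), Add(-2, r)) (Function('E')(r) = Mul(Mul(Add(r, -2), Add(r, -1)), Pow(r, Rational(1, 2))) = Mul(Mul(Add(-2, r), Add(-1, r)), Pow(r, Rational(1, 2))) = Mul(Mul(Add(-1, r), Add(-2, r)), Pow(r, Rational(1, 2))) = Mul(Pow(r, Rational(1, 2)), Add(-1, r), Add(-2, r)))
Mul(Mul(Function('E')(4), -9), Function('R')(Function('k')(-4))) = Mul(Mul(Mul(Pow(4, Rational(1, 2)), Add(2, Pow(4, 2), Mul(-3, 4))), -9), Mul(5, Pow(-2, Rational(1, 2)))) = Mul(Mul(Mul(2, Add(2, 16, -12)), -9), Mul(5, Mul(I, Pow(2, Rational(1, 2))))) = Mul(Mul(Mul(2, 6), -9), Mul(5, I, Pow(2, Rational(1, 2)))) = Mul(Mul(12, -9), Mul(5, I, Pow(2, Rational(1, 2)))) = Mul(-108, Mul(5, I, Pow(2, Rational(1, 2)))) = Mul(-540, I, Pow(2, Rational(1, 2)))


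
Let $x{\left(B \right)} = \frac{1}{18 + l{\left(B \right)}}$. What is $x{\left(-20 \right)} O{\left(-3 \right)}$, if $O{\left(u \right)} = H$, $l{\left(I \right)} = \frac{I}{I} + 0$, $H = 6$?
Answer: $\frac{6}{19} \approx 0.31579$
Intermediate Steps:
$l{\left(I \right)} = 1$ ($l{\left(I \right)} = 1 + 0 = 1$)
$O{\left(u \right)} = 6$
$x{\left(B \right)} = \frac{1}{19}$ ($x{\left(B \right)} = \frac{1}{18 + 1} = \frac{1}{19}$)
$x{\left(-20 \right)} O{\left(-3 \right)} = \frac{1}{19} \cdot 6 = \frac{6}{19}$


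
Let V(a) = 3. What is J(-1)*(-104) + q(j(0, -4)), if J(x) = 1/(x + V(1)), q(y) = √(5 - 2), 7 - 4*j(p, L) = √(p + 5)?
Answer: -52 + √3 ≈ -50.268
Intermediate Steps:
j(p, L) = 7/4 - √(5 + p)/4 (j(p, L) = 7/4 - √(p + 5)/4 = 7/4 - √(5 + p)/4)
q(y) = √3
J(x) = 1/(3 + x) (J(x) = 1/(x + 3) = 1/(3 + x))
J(-1)*(-104) + q(j(0, -4)) = -104/(3 - 1) + √3 = -104/2 + √3 = (½)*(-104) + √3 = -52 + √3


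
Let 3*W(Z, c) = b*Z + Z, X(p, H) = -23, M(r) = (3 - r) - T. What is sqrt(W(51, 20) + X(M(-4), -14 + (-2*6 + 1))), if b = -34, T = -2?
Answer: 2*I*sqrt(146) ≈ 24.166*I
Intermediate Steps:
M(r) = 5 - r (M(r) = (3 - r) - 1*(-2) = (3 - r) + 2 = 5 - r)
W(Z, c) = -11*Z (W(Z, c) = (-34*Z + Z)/3 = (-33*Z)/3 = -11*Z)
sqrt(W(51, 20) + X(M(-4), -14 + (-2*6 + 1))) = sqrt(-11*51 - 23) = sqrt(-561 - 23) = sqrt(-584) = 2*I*sqrt(146)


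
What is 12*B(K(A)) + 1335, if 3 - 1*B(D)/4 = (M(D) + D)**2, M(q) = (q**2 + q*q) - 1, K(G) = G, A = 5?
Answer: -138489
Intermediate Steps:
M(q) = -1 + 2*q**2 (M(q) = (q**2 + q**2) - 1 = 2*q**2 - 1 = -1 + 2*q**2)
B(D) = 12 - 4*(-1 + D + 2*D**2)**2 (B(D) = 12 - 4*((-1 + 2*D**2) + D)**2 = 12 - 4*(-1 + D + 2*D**2)**2)
12*B(K(A)) + 1335 = 12*(12 - 4*(-1 + 5 + 2*5**2)**2) + 1335 = 12*(12 - 4*(-1 + 5 + 2*25)**2) + 1335 = 12*(12 - 4*(-1 + 5 + 50)**2) + 1335 = 12*(12 - 4*54**2) + 1335 = 12*(12 - 4*2916) + 1335 = 12*(12 - 11664) + 1335 = 12*(-11652) + 1335 = -139824 + 1335 = -138489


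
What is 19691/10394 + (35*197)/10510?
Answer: 13930952/5462047 ≈ 2.5505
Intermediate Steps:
19691/10394 + (35*197)/10510 = 19691*(1/10394) + 6895*(1/10510) = 19691/10394 + 1379/2102 = 13930952/5462047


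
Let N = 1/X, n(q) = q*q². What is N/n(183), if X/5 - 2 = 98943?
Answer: 1/3031915731075 ≈ 3.2982e-13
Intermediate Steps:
X = 494725 (X = 10 + 5*98943 = 10 + 494715 = 494725)
n(q) = q³
N = 1/494725 ≈ 2.0213e-6
N/n(183) = 1/(494725*(183³)) = (1/494725)/6128487 = (1/494725)*(1/6128487) = 1/3031915731075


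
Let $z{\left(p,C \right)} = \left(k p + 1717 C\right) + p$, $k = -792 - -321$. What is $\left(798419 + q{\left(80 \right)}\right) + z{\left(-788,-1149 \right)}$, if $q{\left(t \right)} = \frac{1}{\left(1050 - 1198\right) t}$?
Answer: $- \frac{9519999361}{11840} \approx -8.0405 \cdot 10^{5}$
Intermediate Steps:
$k = -471$ ($k = -792 + 321 = -471$)
$z{\left(p,C \right)} = - 470 p + 1717 C$ ($z{\left(p,C \right)} = \left(- 471 p + 1717 C\right) + p = - 470 p + 1717 C$)
$q{\left(t \right)} = - \frac{1}{148 t}$ ($q{\left(t \right)} = \frac{1}{\left(-148\right) t} = - \frac{1}{148 t}$)
$\left(798419 + q{\left(80 \right)}\right) + z{\left(-788,-1149 \right)} = \left(798419 - \frac{1}{148 \cdot 80}\right) + \left(\left(-470\right) \left(-788\right) + 1717 \left(-1149\right)\right) = \left(798419 - \frac{1}{11840}\right) + \left(370360 - 1972833\right) = \left(798419 - \frac{1}{11840}\right) - 1602473 = \frac{9453280959}{11840} - 1602473 = - \frac{9519999361}{11840}$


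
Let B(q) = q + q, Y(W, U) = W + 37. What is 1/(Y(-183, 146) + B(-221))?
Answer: -1/588 ≈ -0.0017007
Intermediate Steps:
Y(W, U) = 37 + W
B(q) = 2*q
1/(Y(-183, 146) + B(-221)) = 1/((37 - 183) + 2*(-221)) = 1/(-146 - 442) = 1/(-588) = -1/588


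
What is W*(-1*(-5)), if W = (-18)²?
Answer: 1620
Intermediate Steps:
W = 324
W*(-1*(-5)) = 324*(-1*(-5)) = 324*5 = 1620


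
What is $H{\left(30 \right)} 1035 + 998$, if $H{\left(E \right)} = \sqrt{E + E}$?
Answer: $998 + 2070 \sqrt{15} \approx 9015.1$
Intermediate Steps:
$H{\left(E \right)} = \sqrt{2} \sqrt{E}$ ($H{\left(E \right)} = \sqrt{2 E} = \sqrt{2} \sqrt{E}$)
$H{\left(30 \right)} 1035 + 998 = \sqrt{2} \sqrt{30} \cdot 1035 + 998 = 2 \sqrt{15} \cdot 1035 + 998 = 2070 \sqrt{15} + 998 = 998 + 2070 \sqrt{15}$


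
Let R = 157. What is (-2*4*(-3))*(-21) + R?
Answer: -347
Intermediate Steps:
(-2*4*(-3))*(-21) + R = (-2*4*(-3))*(-21) + 157 = -8*(-3)*(-21) + 157 = 24*(-21) + 157 = -504 + 157 = -347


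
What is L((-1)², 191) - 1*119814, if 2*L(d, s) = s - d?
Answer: -119719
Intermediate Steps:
L(d, s) = s/2 - d/2 (L(d, s) = (s - d)/2 = s/2 - d/2)
L((-1)², 191) - 1*119814 = ((½)*191 - ½*(-1)²) - 1*119814 = (191/2 - ½*1) - 119814 = (191/2 - ½) - 119814 = 95 - 119814 = -119719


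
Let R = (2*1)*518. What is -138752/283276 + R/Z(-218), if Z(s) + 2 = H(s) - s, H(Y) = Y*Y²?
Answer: -89860400873/183421493276 ≈ -0.48991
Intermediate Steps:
H(Y) = Y³
R = 1036 (R = 2*518 = 1036)
Z(s) = -2 + s³ - s (Z(s) = -2 + (s³ - s) = -2 + s³ - s)
-138752/283276 + R/Z(-218) = -138752/283276 + 1036/(-2 + (-218)³ - 1*(-218)) = -138752*1/283276 + 1036/(-2 - 10360232 + 218) = -34688/70819 + 1036/(-10360016) = -34688/70819 + 1036*(-1/10360016) = -34688/70819 - 259/2590004 = -89860400873/183421493276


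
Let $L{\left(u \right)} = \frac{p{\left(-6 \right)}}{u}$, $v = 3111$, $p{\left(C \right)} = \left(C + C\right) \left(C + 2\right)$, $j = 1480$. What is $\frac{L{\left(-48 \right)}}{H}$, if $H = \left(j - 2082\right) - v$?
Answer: $\frac{1}{3713} \approx 0.00026932$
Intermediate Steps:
$p{\left(C \right)} = 2 C \left(2 + C\right)$
$L{\left(u \right)} = \frac{48}{u}$ ($L{\left(u \right)} = \frac{2 \left(-6\right) \left(2 - 6\right)}{u} = \frac{2 \left(-6\right) \left(-4\right)}{u} = \frac{48}{u}$)
$H = -3713$ ($H = \left(1480 - 2082\right) - 3111 = -602 - 3111 = -3713$)
$\frac{L{\left(-48 \right)}}{H} = \frac{48 \frac{1}{-48}}{-3713} = 48 \left(- \frac{1}{48}\right) \left(- \frac{1}{3713}\right) = \left(-1\right) \left(- \frac{1}{3713}\right) = \frac{1}{3713}$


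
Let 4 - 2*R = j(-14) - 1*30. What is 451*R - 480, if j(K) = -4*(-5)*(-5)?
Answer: 29737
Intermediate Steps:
j(K) = -100 (j(K) = 20*(-5) = -100)
R = 67 (R = 2 - (-100 - 1*30)/2 = 2 - (-100 - 30)/2 = 2 - ½*(-130) = 2 + 65 = 67)
451*R - 480 = 451*67 - 480 = 30217 - 480 = 29737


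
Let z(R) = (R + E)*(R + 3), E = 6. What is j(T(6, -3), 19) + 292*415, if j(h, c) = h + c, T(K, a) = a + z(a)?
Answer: 121196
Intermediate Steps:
z(R) = (3 + R)*(6 + R) (z(R) = (R + 6)*(R + 3) = (6 + R)*(3 + R) = (3 + R)*(6 + R))
T(K, a) = 18 + a**2 + 10*a (T(K, a) = a + (18 + a**2 + 9*a) = 18 + a**2 + 10*a)
j(h, c) = c + h
j(T(6, -3), 19) + 292*415 = (19 + (18 + (-3)**2 + 10*(-3))) + 292*415 = (19 + (18 + 9 - 30)) + 121180 = (19 - 3) + 121180 = 16 + 121180 = 121196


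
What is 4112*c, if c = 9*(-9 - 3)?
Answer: -444096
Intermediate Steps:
c = -108 (c = 9*(-12) = -108)
4112*c = 4112*(-108) = -444096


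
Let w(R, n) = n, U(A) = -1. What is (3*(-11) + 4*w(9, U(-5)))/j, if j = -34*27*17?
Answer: 37/15606 ≈ 0.0023709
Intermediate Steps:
j = -15606 (j = -918*17 = -15606)
(3*(-11) + 4*w(9, U(-5)))/j = (3*(-11) + 4*(-1))/(-15606) = (-33 - 4)*(-1/15606) = -37*(-1/15606) = 37/15606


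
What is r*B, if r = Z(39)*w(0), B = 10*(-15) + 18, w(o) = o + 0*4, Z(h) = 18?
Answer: 0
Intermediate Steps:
w(o) = o (w(o) = o + 0 = o)
B = -132 (B = -150 + 18 = -132)
r = 0 (r = 18*0 = 0)
r*B = 0*(-132) = 0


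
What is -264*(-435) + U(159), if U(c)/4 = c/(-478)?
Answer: 27446442/239 ≈ 1.1484e+5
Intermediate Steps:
U(c) = -2*c/239 (U(c) = 4*(c/(-478)) = 4*(c*(-1/478)) = 4*(-c/478) = -2*c/239)
-264*(-435) + U(159) = -264*(-435) - 2/239*159 = 114840 - 318/239 = 27446442/239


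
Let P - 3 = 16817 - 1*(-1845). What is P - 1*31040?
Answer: -12375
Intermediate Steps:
P = 18665 (P = 3 + (16817 - 1*(-1845)) = 3 + (16817 + 1845) = 3 + 18662 = 18665)
P - 1*31040 = 18665 - 1*31040 = 18665 - 31040 = -12375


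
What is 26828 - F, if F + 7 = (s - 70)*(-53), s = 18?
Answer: 24079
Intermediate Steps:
F = 2749 (F = -7 + (18 - 70)*(-53) = -7 - 52*(-53) = -7 + 2756 = 2749)
26828 - F = 26828 - 1*2749 = 26828 - 2749 = 24079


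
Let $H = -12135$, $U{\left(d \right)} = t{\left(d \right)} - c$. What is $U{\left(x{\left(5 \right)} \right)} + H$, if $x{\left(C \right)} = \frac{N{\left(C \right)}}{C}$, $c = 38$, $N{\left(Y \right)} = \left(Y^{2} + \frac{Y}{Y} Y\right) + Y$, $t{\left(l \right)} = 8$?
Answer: $-12165$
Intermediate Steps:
$N{\left(Y \right)} = Y^{2} + 2 Y$ ($N{\left(Y \right)} = \left(Y^{2} + 1 Y\right) + Y = \left(Y^{2} + Y\right) + Y = \left(Y + Y^{2}\right) + Y = Y^{2} + 2 Y$)
$x{\left(C \right)} = 2 + C$ ($x{\left(C \right)} = \frac{C \left(2 + C\right)}{C} = 2 + C$)
$U{\left(d \right)} = -30$ ($U{\left(d \right)} = 8 - 38 = -30$)
$U{\left(x{\left(5 \right)} \right)} + H = -30 - 12135 = -12165$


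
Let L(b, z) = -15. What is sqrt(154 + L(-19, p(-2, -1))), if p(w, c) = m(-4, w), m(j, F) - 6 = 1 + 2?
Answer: sqrt(139) ≈ 11.790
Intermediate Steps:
m(j, F) = 9 (m(j, F) = 6 + (1 + 2) = 6 + 3 = 9)
p(w, c) = 9
sqrt(154 + L(-19, p(-2, -1))) = sqrt(154 - 15) = sqrt(139)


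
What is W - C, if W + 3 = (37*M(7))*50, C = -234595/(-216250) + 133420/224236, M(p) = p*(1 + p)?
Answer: 251172214808779/2424551750 ≈ 1.0360e+5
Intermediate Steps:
C = 4072835971/2424551750 (C = -234595*(-1/216250) + 133420*(1/224236) = 46919/43250 + 33355/56059 = 4072835971/2424551750 ≈ 1.6798)
W = 103597 (W = -3 + (37*(7*(1 + 7)))*50 = -3 + (37*(7*8))*50 = -3 + (37*56)*50 = -3 + 2072*50 = -3 + 103600 = 103597)
W - C = 103597 - 1*4072835971/2424551750 = 103597 - 4072835971/2424551750 = 251172214808779/2424551750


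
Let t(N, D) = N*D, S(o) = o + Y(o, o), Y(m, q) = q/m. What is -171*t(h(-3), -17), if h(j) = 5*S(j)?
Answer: -29070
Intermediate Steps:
S(o) = 1 + o (S(o) = o + o/o = o + 1 = 1 + o)
h(j) = 5 + 5*j (h(j) = 5*(1 + j) = 5 + 5*j)
t(N, D) = D*N
-171*t(h(-3), -17) = -(-2907)*(5 + 5*(-3)) = -(-2907)*(5 - 15) = -(-2907)*(-10) = -171*170 = -29070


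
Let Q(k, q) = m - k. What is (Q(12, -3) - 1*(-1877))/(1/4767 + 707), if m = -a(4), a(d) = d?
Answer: 8871387/3370270 ≈ 2.6322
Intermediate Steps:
m = -4 (m = -1*4 = -4)
Q(k, q) = -4 - k
(Q(12, -3) - 1*(-1877))/(1/4767 + 707) = ((-4 - 1*12) - 1*(-1877))/(1/4767 + 707) = ((-4 - 12) + 1877)/(1/4767 + 707) = (-16 + 1877)/(3370270/4767) = 1861*(4767/3370270) = 8871387/3370270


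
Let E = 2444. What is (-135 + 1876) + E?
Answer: 4185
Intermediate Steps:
(-135 + 1876) + E = (-135 + 1876) + 2444 = 1741 + 2444 = 4185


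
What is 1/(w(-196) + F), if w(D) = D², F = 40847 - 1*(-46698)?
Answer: 1/125961 ≈ 7.9390e-6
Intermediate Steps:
F = 87545 (F = 40847 + 46698 = 87545)
1/(w(-196) + F) = 1/((-196)² + 87545) = 1/(38416 + 87545) = 1/125961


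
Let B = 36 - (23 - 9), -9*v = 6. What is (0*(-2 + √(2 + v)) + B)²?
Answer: 484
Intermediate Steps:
v = -⅔ (v = -⅑*6 = -⅔ ≈ -0.66667)
B = 22 (B = 36 - 1*14 = 36 - 14 = 22)
(0*(-2 + √(2 + v)) + B)² = (0*(-2 + √(2 - ⅔)) + 22)² = (0*(-2 + √(4/3)) + 22)² = (0*(-2 + 2*√3/3) + 22)² = (0 + 22)² = 22² = 484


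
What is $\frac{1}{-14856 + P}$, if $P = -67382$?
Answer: $- \frac{1}{82238} \approx -1.216 \cdot 10^{-5}$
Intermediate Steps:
$\frac{1}{-14856 + P} = \frac{1}{-14856 - 67382} = \frac{1}{-82238} = - \frac{1}{82238}$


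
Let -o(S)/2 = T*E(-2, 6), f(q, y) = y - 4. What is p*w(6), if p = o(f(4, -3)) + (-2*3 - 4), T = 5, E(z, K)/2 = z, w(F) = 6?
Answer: 180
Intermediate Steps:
E(z, K) = 2*z
f(q, y) = -4 + y
o(S) = 40 (o(S) = -10*2*(-2) = -10*(-4) = -2*(-20) = 40)
p = 30 (p = 40 + (-2*3 - 4) = 40 + (-6 - 4) = 40 - 10 = 30)
p*w(6) = 30*6 = 180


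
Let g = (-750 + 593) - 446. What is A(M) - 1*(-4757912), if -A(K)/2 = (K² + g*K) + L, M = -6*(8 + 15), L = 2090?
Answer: 4549216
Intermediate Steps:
g = -603 (g = -157 - 446 = -603)
M = -138 (M = -6*23 = -138)
A(K) = -4180 - 2*K² + 1206*K (A(K) = -2*((K² - 603*K) + 2090) = -2*(2090 + K² - 603*K) = -4180 - 2*K² + 1206*K)
A(M) - 1*(-4757912) = (-4180 - 2*(-138)² + 1206*(-138)) - 1*(-4757912) = (-4180 - 2*19044 - 166428) + 4757912 = (-4180 - 38088 - 166428) + 4757912 = -208696 + 4757912 = 4549216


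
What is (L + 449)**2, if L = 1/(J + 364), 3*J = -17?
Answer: 232978051684/1155625 ≈ 2.0160e+5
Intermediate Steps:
J = -17/3 (J = (1/3)*(-17) = -17/3 ≈ -5.6667)
L = 3/1075 (L = 1/(-17/3 + 364) = 1/(1075/3) = 3/1075 ≈ 0.0027907)
(L + 449)**2 = (3/1075 + 449)**2 = (482678/1075)**2 = 232978051684/1155625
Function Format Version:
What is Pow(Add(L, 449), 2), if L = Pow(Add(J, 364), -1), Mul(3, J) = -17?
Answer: Rational(232978051684, 1155625) ≈ 2.0160e+5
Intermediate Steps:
J = Rational(-17, 3) (J = Mul(Rational(1, 3), -17) = Rational(-17, 3) ≈ -5.6667)
L = Rational(3, 1075) (L = Pow(Add(Rational(-17, 3), 364), -1) = Pow(Rational(1075, 3), -1) = Rational(3, 1075) ≈ 0.0027907)
Pow(Add(L, 449), 2) = Pow(Add(Rational(3, 1075), 449), 2) = Pow(Rational(482678, 1075), 2) = Rational(232978051684, 1155625)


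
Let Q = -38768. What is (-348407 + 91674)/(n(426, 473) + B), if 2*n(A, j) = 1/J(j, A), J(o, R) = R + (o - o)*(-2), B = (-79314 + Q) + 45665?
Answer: 218736516/61699283 ≈ 3.5452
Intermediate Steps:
B = -72417 (B = (-79314 - 38768) + 45665 = -118082 + 45665 = -72417)
J(o, R) = R (J(o, R) = R + 0*(-2) = R + 0 = R)
n(A, j) = 1/(2*A)
(-348407 + 91674)/(n(426, 473) + B) = (-348407 + 91674)/((½)/426 - 72417) = -256733/((½)*(1/426) - 72417) = -256733/(1/852 - 72417) = -256733/(-61699283/852) = -256733*(-852/61699283) = 218736516/61699283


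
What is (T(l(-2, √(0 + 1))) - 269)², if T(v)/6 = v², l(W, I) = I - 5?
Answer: 29929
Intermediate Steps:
l(W, I) = -5 + I
T(v) = 6*v²
(T(l(-2, √(0 + 1))) - 269)² = (6*(-5 + √(0 + 1))² - 269)² = (6*(-5 + √1)² - 269)² = (6*(-5 + 1)² - 269)² = (6*(-4)² - 269)² = (6*16 - 269)² = (96 - 269)² = (-173)² = 29929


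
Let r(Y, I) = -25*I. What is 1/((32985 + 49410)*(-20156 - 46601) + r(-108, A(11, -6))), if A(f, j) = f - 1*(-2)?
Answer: -1/5500443340 ≈ -1.8180e-10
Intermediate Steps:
A(f, j) = 2 + f (A(f, j) = f + 2 = 2 + f)
1/((32985 + 49410)*(-20156 - 46601) + r(-108, A(11, -6))) = 1/((32985 + 49410)*(-20156 - 46601) - 25*(2 + 11)) = 1/(82395*(-66757) - 25*13) = 1/(-5500443015 - 325) = 1/(-5500443340) = -1/5500443340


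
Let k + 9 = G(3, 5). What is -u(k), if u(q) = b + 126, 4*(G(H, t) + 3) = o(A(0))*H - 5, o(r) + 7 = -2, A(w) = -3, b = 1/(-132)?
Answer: -16631/132 ≈ -125.99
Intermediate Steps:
b = -1/132 ≈ -0.0075758
o(r) = -9 (o(r) = -7 - 2 = -9)
G(H, t) = -17/4 - 9*H/4 (G(H, t) = -3 + (-9*H - 5)/4 = -3 + (-5 - 9*H)/4 = -3 + (-5/4 - 9*H/4) = -17/4 - 9*H/4)
k = -20 (k = -9 + (-17/4 - 9/4*3) = -9 + (-17/4 - 27/4) = -9 - 11 = -20)
u(q) = 16631/132 (u(q) = -1/132 + 126 = 16631/132)
-u(k) = -1*16631/132 = -16631/132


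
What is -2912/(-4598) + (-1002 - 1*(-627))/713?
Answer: 176003/1639187 ≈ 0.10737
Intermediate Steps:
-2912/(-4598) + (-1002 - 1*(-627))/713 = -2912*(-1/4598) + (-1002 + 627)*(1/713) = 1456/2299 - 375*1/713 = 1456/2299 - 375/713 = 176003/1639187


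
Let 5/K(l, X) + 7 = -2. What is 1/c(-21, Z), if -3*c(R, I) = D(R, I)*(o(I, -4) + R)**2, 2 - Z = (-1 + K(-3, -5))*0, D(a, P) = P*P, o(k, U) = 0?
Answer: -1/588 ≈ -0.0017007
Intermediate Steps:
K(l, X) = -5/9 (K(l, X) = 5/(-7 - 2) = 5/(-9) = 5*(-1/9) = -5/9)
D(a, P) = P**2
Z = 2 (Z = 2 - (-1 - 5/9)*0 = 2 - (-14)*0/9 = 2 - 1*0 = 2 + 0 = 2)
c(R, I) = -I**2*R**2/3 (c(R, I) = -I**2*(0 + R)**2/3 = -I**2*R**2/3)
1/c(-21, Z) = 1/(-1/3*2**2*(-21)**2) = 1/(-1/3*4*441) = 1/(-588) = -1/588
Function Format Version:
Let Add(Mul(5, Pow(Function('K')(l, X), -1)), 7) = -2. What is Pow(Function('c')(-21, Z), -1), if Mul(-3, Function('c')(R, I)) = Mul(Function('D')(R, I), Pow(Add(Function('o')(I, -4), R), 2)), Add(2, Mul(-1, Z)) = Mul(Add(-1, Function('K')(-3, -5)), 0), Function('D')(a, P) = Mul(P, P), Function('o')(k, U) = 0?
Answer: Rational(-1, 588) ≈ -0.0017007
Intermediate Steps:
Function('K')(l, X) = Rational(-5, 9) (Function('K')(l, X) = Mul(5, Pow(Add(-7, -2), -1)) = Mul(5, Pow(-9, -1)) = Mul(5, Rational(-1, 9)) = Rational(-5, 9))
Function('D')(a, P) = Pow(P, 2)
Z = 2 (Z = Add(2, Mul(-1, Mul(Add(-1, Rational(-5, 9)), 0))) = Add(2, Mul(-1, Mul(Rational(-14, 9), 0))) = Add(2, Mul(-1, 0)) = Add(2, 0) = 2)
Function('c')(R, I) = Mul(Rational(-1, 3), Pow(I, 2), Pow(R, 2)) (Function('c')(R, I) = Mul(Rational(-1, 3), Mul(Pow(I, 2), Pow(Add(0, R), 2))) = Mul(Rational(-1, 3), Mul(Pow(I, 2), Pow(R, 2))) = Mul(Rational(-1, 3), Pow(I, 2), Pow(R, 2)))
Pow(Function('c')(-21, Z), -1) = Pow(Mul(Rational(-1, 3), Pow(2, 2), Pow(-21, 2)), -1) = Pow(Mul(Rational(-1, 3), 4, 441), -1) = Pow(-588, -1) = Rational(-1, 588)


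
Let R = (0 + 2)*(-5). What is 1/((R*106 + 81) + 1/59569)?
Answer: -59569/58318050 ≈ -0.0010215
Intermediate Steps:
R = -10 (R = 2*(-5) = -10)
1/((R*106 + 81) + 1/59569) = 1/((-10*106 + 81) + 1/59569) = 1/((-1060 + 81) + 1/59569) = 1/(-979 + 1/59569) = 1/(-58318050/59569) = -59569/58318050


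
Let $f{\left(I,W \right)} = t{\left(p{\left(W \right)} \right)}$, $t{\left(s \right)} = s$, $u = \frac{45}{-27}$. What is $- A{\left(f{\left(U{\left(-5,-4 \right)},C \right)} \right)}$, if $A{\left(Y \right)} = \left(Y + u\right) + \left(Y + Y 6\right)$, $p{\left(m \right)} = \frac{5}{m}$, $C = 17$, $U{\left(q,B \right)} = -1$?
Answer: $- \frac{35}{51} \approx -0.68627$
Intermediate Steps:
$u = - \frac{5}{3}$ ($u = 45 \left(- \frac{1}{27}\right) = - \frac{5}{3} \approx -1.6667$)
$f{\left(I,W \right)} = \frac{5}{W}$
$A{\left(Y \right)} = - \frac{5}{3} + 8 Y$ ($A{\left(Y \right)} = \left(Y - \frac{5}{3}\right) + \left(Y + Y 6\right) = \left(- \frac{5}{3} + Y\right) + \left(Y + 6 Y\right) = \left(- \frac{5}{3} + Y\right) + 7 Y = - \frac{5}{3} + 8 Y$)
$- A{\left(f{\left(U{\left(-5,-4 \right)},C \right)} \right)} = - (- \frac{5}{3} + 8 \cdot \frac{5}{17}) = - (- \frac{5}{3} + \frac{40}{17}) = \left(-1\right) \frac{35}{51} = - \frac{35}{51}$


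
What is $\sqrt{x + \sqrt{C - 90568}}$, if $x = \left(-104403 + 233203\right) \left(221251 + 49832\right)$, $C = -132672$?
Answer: $\sqrt{34915490400 + 2 i \sqrt{55810}} \approx 1.8686 \cdot 10^{5} + 0.001 i$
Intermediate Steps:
$x = 34915490400$ ($x = 128800 \cdot 271083 = 34915490400$)
$\sqrt{x + \sqrt{C - 90568}} = \sqrt{34915490400 + \sqrt{-132672 - 90568}} = \sqrt{34915490400 + \sqrt{-223240}} = \sqrt{34915490400 + 2 i \sqrt{55810}}$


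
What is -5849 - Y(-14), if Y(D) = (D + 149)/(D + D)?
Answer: -163637/28 ≈ -5844.2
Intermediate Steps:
Y(D) = (149 + D)/(2*D) (Y(D) = (149 + D)/((2*D)) = (149 + D)*(1/(2*D)) = (149 + D)/(2*D))
-5849 - Y(-14) = -5849 - (149 - 14)/(2*(-14)) = -5849 - (-1)*135/(2*14) = -5849 - 1*(-135/28) = -5849 + 135/28 = -163637/28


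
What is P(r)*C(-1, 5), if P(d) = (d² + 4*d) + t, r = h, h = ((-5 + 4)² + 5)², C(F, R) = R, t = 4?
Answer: 7220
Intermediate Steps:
h = 36 (h = ((-1)² + 5)² = (1 + 5)² = 6² = 36)
r = 36
P(d) = 4 + d² + 4*d (P(d) = (d² + 4*d) + 4 = 4 + d² + 4*d)
P(r)*C(-1, 5) = (4 + 36² + 4*36)*5 = (4 + 1296 + 144)*5 = 1444*5 = 7220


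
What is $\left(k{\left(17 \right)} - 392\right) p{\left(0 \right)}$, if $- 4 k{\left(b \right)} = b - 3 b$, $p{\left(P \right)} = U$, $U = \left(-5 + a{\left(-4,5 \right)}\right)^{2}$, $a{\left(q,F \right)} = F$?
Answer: $0$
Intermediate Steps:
$U = 0$ ($U = \left(-5 + 5\right)^{2} = 0^{2} = 0$)
$p{\left(P \right)} = 0$
$k{\left(b \right)} = \frac{b}{2}$ ($k{\left(b \right)} = - \frac{b - 3 b}{4} = - \frac{\left(-2\right) b}{4} = \frac{b}{2}$)
$\left(k{\left(17 \right)} - 392\right) p{\left(0 \right)} = \left(\frac{1}{2} \cdot 17 - 392\right) 0 = \left(\frac{17}{2} - 392\right) 0 = \left(- \frac{767}{2}\right) 0 = 0$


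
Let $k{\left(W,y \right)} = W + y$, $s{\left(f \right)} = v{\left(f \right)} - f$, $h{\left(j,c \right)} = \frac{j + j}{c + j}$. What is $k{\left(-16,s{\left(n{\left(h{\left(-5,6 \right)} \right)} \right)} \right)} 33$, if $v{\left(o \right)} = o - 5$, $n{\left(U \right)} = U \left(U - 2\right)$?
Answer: $-693$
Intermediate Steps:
$h{\left(j,c \right)} = \frac{2 j}{c + j}$
$n{\left(U \right)} = U \left(-2 + U\right)$
$v{\left(o \right)} = -5 + o$ ($v{\left(o \right)} = o - 5 = -5 + o$)
$s{\left(f \right)} = -5$ ($s{\left(f \right)} = \left(-5 + f\right) - f = -5$)
$k{\left(-16,s{\left(n{\left(h{\left(-5,6 \right)} \right)} \right)} \right)} 33 = \left(-16 - 5\right) 33 = \left(-21\right) 33 = -693$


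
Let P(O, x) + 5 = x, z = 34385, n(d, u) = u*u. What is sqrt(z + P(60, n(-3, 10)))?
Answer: 4*sqrt(2155) ≈ 185.69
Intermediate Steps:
n(d, u) = u**2
P(O, x) = -5 + x
sqrt(z + P(60, n(-3, 10))) = sqrt(34385 + (-5 + 10**2)) = sqrt(34385 + (-5 + 100)) = sqrt(34385 + 95) = sqrt(34480) = 4*sqrt(2155)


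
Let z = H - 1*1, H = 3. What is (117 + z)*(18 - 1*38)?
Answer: -2380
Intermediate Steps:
z = 2 (z = 3 - 1*1 = 3 - 1 = 2)
(117 + z)*(18 - 1*38) = (117 + 2)*(18 - 1*38) = 119*(18 - 38) = 119*(-20) = -2380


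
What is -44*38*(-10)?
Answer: 16720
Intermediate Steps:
-44*38*(-10) = -1672*(-10) = 16720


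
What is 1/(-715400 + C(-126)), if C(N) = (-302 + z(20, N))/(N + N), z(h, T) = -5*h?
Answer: -42/30046733 ≈ -1.3978e-6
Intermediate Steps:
C(N) = -201/N (C(N) = (-302 - 5*20)/(N + N) = (-302 - 100)/((2*N)) = -201/N)
1/(-715400 + C(-126)) = 1/(-715400 - 201/(-126)) = 1/(-715400 - 201*(-1/126)) = 1/(-715400 + 67/42) = 1/(-30046733/42) = -42/30046733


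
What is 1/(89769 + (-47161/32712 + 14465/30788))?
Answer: 251784264/22602176891569 ≈ 1.1140e-5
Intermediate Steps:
1/(89769 + (-47161/32712 + 14465/30788)) = 1/(89769 - 244703447/251784264) = 1/(22602176891569/251784264) = 251784264/22602176891569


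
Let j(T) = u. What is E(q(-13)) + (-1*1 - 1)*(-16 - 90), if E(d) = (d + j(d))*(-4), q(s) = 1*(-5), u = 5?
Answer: 212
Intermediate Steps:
j(T) = 5
q(s) = -5
E(d) = -20 - 4*d (E(d) = (d + 5)*(-4) = (5 + d)*(-4) = -20 - 4*d)
E(q(-13)) + (-1*1 - 1)*(-16 - 90) = (-20 - 4*(-5)) + (-1*1 - 1)*(-16 - 90) = (-20 + 20) + (-1 - 1)*(-106) = 0 - 2*(-106) = 0 + 212 = 212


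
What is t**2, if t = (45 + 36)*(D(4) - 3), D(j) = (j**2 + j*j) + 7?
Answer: 8503056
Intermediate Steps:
D(j) = 7 + 2*j**2 (D(j) = (j**2 + j**2) + 7 = 2*j**2 + 7 = 7 + 2*j**2)
t = 2916 (t = (45 + 36)*((7 + 2*4**2) - 3) = 81*((7 + 2*16) - 3) = 81*((7 + 32) - 3) = 81*(39 - 3) = 81*36 = 2916)
t**2 = 2916**2 = 8503056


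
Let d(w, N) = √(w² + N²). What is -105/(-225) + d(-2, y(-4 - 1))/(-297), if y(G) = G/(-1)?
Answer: 7/15 - √29/297 ≈ 0.44853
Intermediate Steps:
y(G) = -G (y(G) = G*(-1) = -G)
d(w, N) = √(N² + w²)
-105/(-225) + d(-2, y(-4 - 1))/(-297) = -105/(-225) + √((-(-4 - 1))² + (-2)²)/(-297) = -105*(-1/225) + √((-1*(-5))² + 4)*(-1/297) = 7/15 + √(5² + 4)*(-1/297) = 7/15 + √(25 + 4)*(-1/297) = 7/15 + √29*(-1/297) = 7/15 - √29/297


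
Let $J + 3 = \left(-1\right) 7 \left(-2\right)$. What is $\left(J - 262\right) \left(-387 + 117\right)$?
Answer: $67770$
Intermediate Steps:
$J = 11$ ($J = -3 + \left(-1\right) 7 \left(-2\right) = -3 - -14 = -3 + 14 = 11$)
$\left(J - 262\right) \left(-387 + 117\right) = \left(11 - 262\right) \left(-387 + 117\right) = \left(-251\right) \left(-270\right) = 67770$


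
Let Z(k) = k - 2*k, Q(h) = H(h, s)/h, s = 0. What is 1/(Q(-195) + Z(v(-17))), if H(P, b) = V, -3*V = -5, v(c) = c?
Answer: 117/1988 ≈ 0.058853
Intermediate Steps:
V = 5/3 (V = -⅓*(-5) = 5/3 ≈ 1.6667)
H(P, b) = 5/3
Q(h) = 5/(3*h)
Z(k) = -k
1/(Q(-195) + Z(v(-17))) = 1/((5/3)/(-195) - 1*(-17)) = 1/((5/3)*(-1/195) + 17) = 1/(-1/117 + 17) = 1/(1988/117) = 117/1988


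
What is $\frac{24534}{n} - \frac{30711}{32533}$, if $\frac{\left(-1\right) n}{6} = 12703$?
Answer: $- \frac{523149270}{413266699} \approx -1.2659$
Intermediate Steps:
$n = -76218$ ($n = \left(-6\right) 12703 = -76218$)
$\frac{24534}{n} - \frac{30711}{32533} = \frac{24534}{-76218} - \frac{30711}{32533} = 24534 \left(- \frac{1}{76218}\right) - \frac{30711}{32533} = - \frac{4089}{12703} - \frac{30711}{32533} = - \frac{523149270}{413266699}$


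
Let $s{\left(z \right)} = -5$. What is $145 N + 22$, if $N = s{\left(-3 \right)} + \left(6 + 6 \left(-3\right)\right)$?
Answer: $-2443$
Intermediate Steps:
$N = -17$ ($N = -5 + \left(6 + 6 \left(-3\right)\right) = -5 + \left(6 - 18\right) = -5 - 12 = -17$)
$145 N + 22 = 145 \left(-17\right) + 22 = -2465 + 22 = -2443$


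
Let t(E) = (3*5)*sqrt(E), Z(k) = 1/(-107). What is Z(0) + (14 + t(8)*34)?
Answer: 1497/107 + 1020*sqrt(2) ≈ 1456.5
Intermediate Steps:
Z(k) = -1/107
t(E) = 15*sqrt(E)
Z(0) + (14 + t(8)*34) = -1/107 + (14 + (15*sqrt(8))*34) = -1/107 + (14 + (15*(2*sqrt(2)))*34) = -1/107 + (14 + (30*sqrt(2))*34) = -1/107 + (14 + 1020*sqrt(2)) = 1497/107 + 1020*sqrt(2)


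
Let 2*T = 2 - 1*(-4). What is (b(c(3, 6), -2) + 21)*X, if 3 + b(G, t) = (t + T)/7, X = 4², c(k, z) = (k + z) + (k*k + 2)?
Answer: 2032/7 ≈ 290.29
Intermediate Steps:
c(k, z) = 2 + k + z + k² (c(k, z) = (k + z) + (k² + 2) = (k + z) + (2 + k²) = 2 + k + z + k²)
T = 3 (T = (2 - 1*(-4))/2 = (2 + 4)/2 = (½)*6 = 3)
X = 16
b(G, t) = -18/7 + t/7 (b(G, t) = -3 + (t + 3)/7 = -3 + (3 + t)*(⅐) = -3 + (3/7 + t/7) = -18/7 + t/7)
(b(c(3, 6), -2) + 21)*X = ((-18/7 + (⅐)*(-2)) + 21)*16 = ((-18/7 - 2/7) + 21)*16 = (-20/7 + 21)*16 = (127/7)*16 = 2032/7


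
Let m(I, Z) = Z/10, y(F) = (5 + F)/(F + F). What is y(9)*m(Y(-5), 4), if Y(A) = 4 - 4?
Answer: 14/45 ≈ 0.31111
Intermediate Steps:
y(F) = (5 + F)/(2*F) (y(F) = (5 + F)/((2*F)) = (5 + F)*(1/(2*F)) = (5 + F)/(2*F))
Y(A) = 0
m(I, Z) = Z/10 (m(I, Z) = Z*(1/10) = Z/10)
y(9)*m(Y(-5), 4) = ((1/2)*(5 + 9)/9)*((1/10)*4) = ((1/2)*(1/9)*14)*(2/5) = (7/9)*(2/5) = 14/45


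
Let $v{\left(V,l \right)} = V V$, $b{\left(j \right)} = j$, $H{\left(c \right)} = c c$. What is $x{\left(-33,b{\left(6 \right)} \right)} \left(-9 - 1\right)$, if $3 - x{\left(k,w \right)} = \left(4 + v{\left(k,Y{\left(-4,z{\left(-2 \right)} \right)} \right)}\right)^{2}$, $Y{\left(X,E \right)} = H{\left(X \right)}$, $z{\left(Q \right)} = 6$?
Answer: $11946460$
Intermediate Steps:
$H{\left(c \right)} = c^{2}$
$Y{\left(X,E \right)} = X^{2}$
$v{\left(V,l \right)} = V^{2}$
$x{\left(k,w \right)} = 3 - \left(4 + k^{2}\right)^{2}$
$x{\left(-33,b{\left(6 \right)} \right)} \left(-9 - 1\right) = \left(3 - \left(4 + \left(-33\right)^{2}\right)^{2}\right) \left(-9 - 1\right) = \left(3 - \left(4 + 1089\right)^{2}\right) \left(-9 - 1\right) = \left(3 - 1093^{2}\right) \left(-10\right) = \left(3 - 1194649\right) \left(-10\right) = \left(-1194646\right) \left(-10\right) = 11946460$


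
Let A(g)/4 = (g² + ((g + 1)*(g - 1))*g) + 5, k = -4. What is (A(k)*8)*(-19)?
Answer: 23712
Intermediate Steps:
A(g) = 20 + 4*g² + 4*g*(1 + g)*(-1 + g) (A(g) = 4*((g² + ((g + 1)*(g - 1))*g) + 5) = 4*((g² + ((1 + g)*(-1 + g))*g) + 5) = 4*((g² + g*(1 + g)*(-1 + g)) + 5) = 4*(5 + g² + g*(1 + g)*(-1 + g)) = 20 + 4*g² + 4*g*(1 + g)*(-1 + g))
(A(k)*8)*(-19) = ((20 - 4*(-4) + 4*(-4)² + 4*(-4)³)*8)*(-19) = ((20 + 16 + 4*16 + 4*(-64))*8)*(-19) = ((20 + 16 + 64 - 256)*8)*(-19) = -156*8*(-19) = -1248*(-19) = 23712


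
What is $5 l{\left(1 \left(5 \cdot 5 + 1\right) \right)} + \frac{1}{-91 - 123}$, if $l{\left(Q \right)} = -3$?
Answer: $- \frac{3211}{214} \approx -15.005$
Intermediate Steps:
$5 l{\left(1 \left(5 \cdot 5 + 1\right) \right)} + \frac{1}{-91 - 123} = 5 \left(-3\right) + \frac{1}{-91 - 123} = -15 + \frac{1}{-214} = -15 - \frac{1}{214} = - \frac{3211}{214}$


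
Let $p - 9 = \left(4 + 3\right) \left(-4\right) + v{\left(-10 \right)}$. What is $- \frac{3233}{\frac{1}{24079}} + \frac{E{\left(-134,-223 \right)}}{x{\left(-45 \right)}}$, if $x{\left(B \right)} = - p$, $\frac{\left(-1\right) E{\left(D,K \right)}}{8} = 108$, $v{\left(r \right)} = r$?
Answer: $- \frac{2257575667}{29} \approx -7.7847 \cdot 10^{7}$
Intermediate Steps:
$E{\left(D,K \right)} = -864$ ($E{\left(D,K \right)} = \left(-8\right) 108 = -864$)
$p = -29$ ($p = 9 + \left(\left(4 + 3\right) \left(-4\right) - 10\right) = 9 + \left(7 \left(-4\right) - 10\right) = 9 - 38 = -29$)
$x{\left(B \right)} = 29$ ($x{\left(B \right)} = \left(-1\right) \left(-29\right) = 29$)
$- \frac{3233}{\frac{1}{24079}} + \frac{E{\left(-134,-223 \right)}}{x{\left(-45 \right)}} = - \frac{3233}{\frac{1}{24079}} - \frac{864}{29} = - 3233 \frac{1}{\frac{1}{24079}} - \frac{864}{29} = \left(-3233\right) 24079 - \frac{864}{29} = -77847407 - \frac{864}{29} = - \frac{2257575667}{29}$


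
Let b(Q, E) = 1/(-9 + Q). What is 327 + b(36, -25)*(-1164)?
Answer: 2555/9 ≈ 283.89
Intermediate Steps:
327 + b(36, -25)*(-1164) = 327 - 1164/(-9 + 36) = 327 - 1164/27 = 327 + (1/27)*(-1164) = 327 - 388/9 = 2555/9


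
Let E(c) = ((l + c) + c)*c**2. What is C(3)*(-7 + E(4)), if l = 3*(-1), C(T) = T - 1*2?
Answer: 73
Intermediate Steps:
C(T) = -2 + T (C(T) = T - 2 = -2 + T)
l = -3
E(c) = c**2*(-3 + 2*c) (E(c) = ((-3 + c) + c)*c**2 = (-3 + 2*c)*c**2 = c**2*(-3 + 2*c))
C(3)*(-7 + E(4)) = (-2 + 3)*(-7 + 4**2*(-3 + 2*4)) = 1*(-7 + 16*(-3 + 8)) = 1*(-7 + 16*5) = 1*(-7 + 80) = 1*73 = 73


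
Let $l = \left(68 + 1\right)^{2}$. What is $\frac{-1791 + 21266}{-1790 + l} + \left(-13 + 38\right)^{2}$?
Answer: $\frac{1876350}{2971} \approx 631.55$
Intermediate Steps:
$l = 4761$ ($l = 69^{2} = 4761$)
$\frac{-1791 + 21266}{-1790 + l} + \left(-13 + 38\right)^{2} = \frac{-1791 + 21266}{-1790 + 4761} + \left(-13 + 38\right)^{2} = \frac{19475}{2971} + 25^{2} = 19475 \cdot \frac{1}{2971} + 625 = \frac{19475}{2971} + 625 = \frac{1876350}{2971}$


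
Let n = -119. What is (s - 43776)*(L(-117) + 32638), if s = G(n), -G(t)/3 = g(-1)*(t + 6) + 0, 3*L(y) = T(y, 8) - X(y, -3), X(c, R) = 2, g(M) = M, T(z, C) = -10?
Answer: -1439648910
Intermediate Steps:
L(y) = -4 (L(y) = (-10 - 1*2)/3 = (-10 - 2)/3 = (⅓)*(-12) = -4)
G(t) = 18 + 3*t (G(t) = -3*(-(t + 6) + 0) = -3*(-(6 + t) + 0) = -3*((-6 - t) + 0) = -3*(-6 - t) = 18 + 3*t)
s = -339 (s = 18 + 3*(-119) = 18 - 357 = -339)
(s - 43776)*(L(-117) + 32638) = (-339 - 43776)*(-4 + 32638) = -44115*32634 = -1439648910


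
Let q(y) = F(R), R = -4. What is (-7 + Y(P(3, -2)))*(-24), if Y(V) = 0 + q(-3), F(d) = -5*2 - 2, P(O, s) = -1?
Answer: 456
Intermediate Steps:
F(d) = -12 (F(d) = -10 - 2 = -12)
q(y) = -12
Y(V) = -12 (Y(V) = 0 - 12 = -12)
(-7 + Y(P(3, -2)))*(-24) = (-7 - 12)*(-24) = -19*(-24) = 456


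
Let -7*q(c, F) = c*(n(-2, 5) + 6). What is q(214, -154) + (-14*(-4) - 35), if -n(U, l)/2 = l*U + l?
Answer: -3277/7 ≈ -468.14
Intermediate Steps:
n(U, l) = -2*l - 2*U*l (n(U, l) = -2*(l*U + l) = -2*(U*l + l) = -2*(l + U*l) = -2*l - 2*U*l)
q(c, F) = -16*c/7 (q(c, F) = -c*(-2*5*(1 - 2) + 6)/7 = -c*(-2*5*(-1) + 6)/7 = -c*(10 + 6)/7 = -c*16/7 = -16*c/7)
q(214, -154) + (-14*(-4) - 35) = -16/7*214 + (-14*(-4) - 35) = -3424/7 + (56 - 35) = -3424/7 + 21 = -3277/7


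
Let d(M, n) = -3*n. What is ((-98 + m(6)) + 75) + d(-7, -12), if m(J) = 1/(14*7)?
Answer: 1275/98 ≈ 13.010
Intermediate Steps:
m(J) = 1/98 (m(J) = (1/14)*(1/7) = 1/98)
((-98 + m(6)) + 75) + d(-7, -12) = ((-98 + 1/98) + 75) - 3*(-12) = (-9603/98 + 75) + 36 = -2253/98 + 36 = 1275/98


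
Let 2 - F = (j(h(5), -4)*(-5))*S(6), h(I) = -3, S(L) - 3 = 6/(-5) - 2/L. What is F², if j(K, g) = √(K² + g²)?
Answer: 13456/9 ≈ 1495.1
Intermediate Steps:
S(L) = 9/5 - 2/L (S(L) = 3 + (6/(-5) - 2/L) = 3 + (6*(-⅕) - 2/L) = 3 + (-6/5 - 2/L) = 9/5 - 2/L)
F = 116/3 (F = 2 - √((-3)² + (-4)²)*(-5)*(9/5 - 2/6) = 2 - √(9 + 16)*(-5)*(9/5 - 2*⅙) = 2 - √25*(-5)*(9/5 - ⅓) = 2 - 5*(-5)*22/15 = 2 - (-25)*22/15 = 2 - 1*(-110/3) = 2 + 110/3 = 116/3 ≈ 38.667)
F² = (116/3)² = 13456/9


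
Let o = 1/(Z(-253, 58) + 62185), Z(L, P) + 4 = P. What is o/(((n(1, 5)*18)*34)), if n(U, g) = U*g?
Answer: 1/190451340 ≈ 5.2507e-9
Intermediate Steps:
Z(L, P) = -4 + P
o = 1/62239 (o = 1/((-4 + 58) + 62185) = 1/(54 + 62185) = 1/62239 ≈ 1.6067e-5)
o/(((n(1, 5)*18)*34)) = 1/(62239*((((1*5)*18)*34))) = 1/(62239*(((5*18)*34))) = 1/(62239*((90*34))) = (1/62239)/3060 = (1/62239)*(1/3060) = 1/190451340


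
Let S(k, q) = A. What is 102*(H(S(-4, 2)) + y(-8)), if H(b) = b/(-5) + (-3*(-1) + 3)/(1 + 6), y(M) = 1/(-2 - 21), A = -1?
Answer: 83232/805 ≈ 103.39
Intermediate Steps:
S(k, q) = -1
y(M) = -1/23 (y(M) = 1/(-23) = -1/23)
H(b) = 6/7 - b/5 (H(b) = b*(-1/5) + (3 + 3)/7 = -b/5 + 6*(1/7) = -b/5 + 6/7 = 6/7 - b/5)
102*(H(S(-4, 2)) + y(-8)) = 102*((6/7 - 1/5*(-1)) - 1/23) = 102*((6/7 + 1/5) - 1/23) = 102*(37/35 - 1/23) = 102*(816/805) = 83232/805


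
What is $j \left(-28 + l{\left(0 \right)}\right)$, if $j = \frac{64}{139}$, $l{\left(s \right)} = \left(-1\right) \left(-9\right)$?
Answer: $- \frac{1216}{139} \approx -8.7482$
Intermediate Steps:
$l{\left(s \right)} = 9$
$j = \frac{64}{139}$ ($j = 64 \cdot \frac{1}{139} = \frac{64}{139} \approx 0.46043$)
$j \left(-28 + l{\left(0 \right)}\right) = \frac{64 \left(-28 + 9\right)}{139} = \frac{64}{139} \left(-19\right) = - \frac{1216}{139}$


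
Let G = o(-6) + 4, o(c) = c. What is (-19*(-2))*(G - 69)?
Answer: -2698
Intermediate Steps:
G = -2 (G = -6 + 4 = -2)
(-19*(-2))*(G - 69) = (-19*(-2))*(-2 - 69) = 38*(-71) = -2698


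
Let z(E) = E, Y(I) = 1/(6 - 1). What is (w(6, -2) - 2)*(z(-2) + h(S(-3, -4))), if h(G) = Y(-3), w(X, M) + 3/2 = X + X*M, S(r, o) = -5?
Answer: 171/10 ≈ 17.100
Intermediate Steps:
w(X, M) = -3/2 + X + M*X (w(X, M) = -3/2 + (X + X*M) = -3/2 + (X + M*X) = -3/2 + X + M*X)
Y(I) = ⅕ (Y(I) = 1/5 = ⅕)
h(G) = ⅕
(w(6, -2) - 2)*(z(-2) + h(S(-3, -4))) = ((-3/2 + 6 - 2*6) - 2)*(-2 + ⅕) = ((-3/2 + 6 - 12) - 2)*(-9/5) = (-15/2 - 2)*(-9/5) = -19/2*(-9/5) = 171/10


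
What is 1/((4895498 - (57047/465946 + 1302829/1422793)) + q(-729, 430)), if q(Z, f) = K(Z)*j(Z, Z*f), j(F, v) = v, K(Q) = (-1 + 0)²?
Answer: 662944707178/3037630522527363479 ≈ 2.1824e-7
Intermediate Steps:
K(Q) = 1 (K(Q) = (-1)² = 1)
q(Z, f) = Z*f (q(Z, f) = 1*(Z*f) = Z*f)
1/((4895498 - (57047/465946 + 1302829/1422793)) + q(-729, 430)) = 1/((4895498 - (57047/465946 + 1302829/1422793)) - 729*430) = 1/((4895498 - (57047*(1/465946) + 1302829*(1/1422793))) - 313470) = 1/((4895498 - (57047/465946 + 1302829/1422793)) - 313470) = 1/((4895498 - 1*688214033505/662944707178) - 313470) = 1/((4895498 - 688214033505/662944707178) - 313470) = 1/(3245443799886451139/662944707178 - 313470) = 1/(3037630522527363479/662944707178) = 662944707178/3037630522527363479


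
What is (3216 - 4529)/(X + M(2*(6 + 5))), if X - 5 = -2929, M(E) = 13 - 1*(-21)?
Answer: 1313/2890 ≈ 0.45433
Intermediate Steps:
M(E) = 34 (M(E) = 13 + 21 = 34)
X = -2924 (X = 5 - 2929 = -2924)
(3216 - 4529)/(X + M(2*(6 + 5))) = (3216 - 4529)/(-2924 + 34) = -1313/(-2890) = -1313*(-1/2890) = 1313/2890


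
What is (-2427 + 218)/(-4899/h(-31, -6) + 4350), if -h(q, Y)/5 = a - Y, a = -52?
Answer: -470/921 ≈ -0.51031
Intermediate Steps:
h(q, Y) = 260 + 5*Y (h(q, Y) = -5*(-52 - Y) = 260 + 5*Y)
(-2427 + 218)/(-4899/h(-31, -6) + 4350) = (-2427 + 218)/(-4899/(260 + 5*(-6)) + 4350) = -2209/(-4899/(260 - 30) + 4350) = -2209/(-4899/230 + 4350) = -2209/(-4899*1/230 + 4350) = -2209/(-213/10 + 4350) = -2209/43287/10 = -2209*10/43287 = -470/921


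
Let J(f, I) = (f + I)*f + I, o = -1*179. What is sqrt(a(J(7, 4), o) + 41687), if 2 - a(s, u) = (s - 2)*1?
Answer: sqrt(41610) ≈ 203.99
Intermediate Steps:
o = -179
J(f, I) = I + f*(I + f) (J(f, I) = (I + f)*f + I = f*(I + f) + I = I + f*(I + f))
a(s, u) = 4 - s (a(s, u) = 2 - (s - 2) = 2 - (-2 + s) = 2 + (2 - s) = 4 - s)
sqrt(a(J(7, 4), o) + 41687) = sqrt((4 - (4 + 7**2 + 4*7)) + 41687) = sqrt((4 - (4 + 49 + 28)) + 41687) = sqrt((4 - 1*81) + 41687) = sqrt((4 - 81) + 41687) = sqrt(-77 + 41687) = sqrt(41610)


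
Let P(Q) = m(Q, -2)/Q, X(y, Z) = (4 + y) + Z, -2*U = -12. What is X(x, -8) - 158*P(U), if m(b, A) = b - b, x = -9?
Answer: -13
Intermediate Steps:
U = 6 (U = -1/2*(-12) = 6)
m(b, A) = 0
X(y, Z) = 4 + Z + y
P(Q) = 0 (P(Q) = 0/Q = 0)
X(x, -8) - 158*P(U) = (4 - 8 - 9) - 158*0 = -13 + 0 = -13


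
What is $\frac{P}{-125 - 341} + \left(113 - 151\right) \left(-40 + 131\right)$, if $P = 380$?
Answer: $- \frac{805904}{233} \approx -3458.8$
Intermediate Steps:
$\frac{P}{-125 - 341} + \left(113 - 151\right) \left(-40 + 131\right) = \frac{1}{-125 - 341} \cdot 380 + \left(113 - 151\right) \left(-40 + 131\right) = \frac{1}{-466} \cdot 380 - 3458 = \left(- \frac{1}{466}\right) 380 - 3458 = - \frac{190}{233} - 3458 = - \frac{805904}{233}$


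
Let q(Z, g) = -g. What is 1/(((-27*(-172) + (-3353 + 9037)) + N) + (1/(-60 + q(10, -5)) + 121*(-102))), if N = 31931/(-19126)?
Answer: -1051930/2120362351 ≈ -0.00049611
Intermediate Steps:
N = -31931/19126 (N = 31931*(-1/19126) = -31931/19126 ≈ -1.6695)
1/(((-27*(-172) + (-3353 + 9037)) + N) + (1/(-60 + q(10, -5)) + 121*(-102))) = 1/(((-27*(-172) + (-3353 + 9037)) - 31931/19126) + (1/(-60 - 1*(-5)) + 121*(-102))) = 1/(((4644 + 5684) - 31931/19126) + (1/(-60 + 5) - 12342)) = 1/((10328 - 31931/19126) + (1/(-55) - 12342)) = 1/(197501397/19126 + (-1/55 - 12342)) = 1/(197501397/19126 - 678811/55) = 1/(-2120362351/1051930) = -1051930/2120362351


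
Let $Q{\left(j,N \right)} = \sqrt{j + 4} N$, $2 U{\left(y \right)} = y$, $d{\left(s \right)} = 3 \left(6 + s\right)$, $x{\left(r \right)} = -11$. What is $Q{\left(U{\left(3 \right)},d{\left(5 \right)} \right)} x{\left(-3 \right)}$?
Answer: $- \frac{363 \sqrt{22}}{2} \approx -851.31$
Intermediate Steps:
$d{\left(s \right)} = 18 + 3 s$
$U{\left(y \right)} = \frac{y}{2}$
$Q{\left(j,N \right)} = N \sqrt{4 + j}$ ($Q{\left(j,N \right)} = \sqrt{4 + j} N = N \sqrt{4 + j}$)
$Q{\left(U{\left(3 \right)},d{\left(5 \right)} \right)} x{\left(-3 \right)} = \left(18 + 3 \cdot 5\right) \sqrt{4 + \frac{1}{2} \cdot 3} \left(-11\right) = \left(18 + 15\right) \sqrt{4 + \frac{3}{2}} \left(-11\right) = 33 \sqrt{\frac{11}{2}} \left(-11\right) = 33 \frac{\sqrt{22}}{2} \left(-11\right) = \frac{33 \sqrt{22}}{2} \left(-11\right) = - \frac{363 \sqrt{22}}{2}$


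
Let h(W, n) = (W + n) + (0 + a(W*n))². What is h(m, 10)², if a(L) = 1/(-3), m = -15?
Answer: 1936/81 ≈ 23.901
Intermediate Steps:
a(L) = -⅓
h(W, n) = ⅑ + W + n (h(W, n) = (W + n) + (0 - ⅓)² = (W + n) + (-⅓)² = (W + n) + ⅑ = ⅑ + W + n)
h(m, 10)² = (⅑ - 15 + 10)² = (-44/9)² = 1936/81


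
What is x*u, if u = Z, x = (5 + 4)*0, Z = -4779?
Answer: 0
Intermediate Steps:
x = 0 (x = 9*0 = 0)
u = -4779
x*u = 0*(-4779) = 0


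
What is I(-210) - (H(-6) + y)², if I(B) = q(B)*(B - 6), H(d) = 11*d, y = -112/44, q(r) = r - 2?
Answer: 4972316/121 ≈ 41094.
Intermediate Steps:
q(r) = -2 + r
y = -28/11 (y = -112*1/44 = -28/11 ≈ -2.5455)
I(B) = (-6 + B)*(-2 + B) (I(B) = (-2 + B)*(B - 6) = (-2 + B)*(-6 + B) = (-6 + B)*(-2 + B))
I(-210) - (H(-6) + y)² = (-6 - 210)*(-2 - 210) - (11*(-6) - 28/11)² = -216*(-212) - (-66 - 28/11)² = 45792 - (-754/11)² = 45792 - 1*568516/121 = 45792 - 568516/121 = 4972316/121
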